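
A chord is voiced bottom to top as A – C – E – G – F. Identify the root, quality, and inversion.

F major ninth, first inversion

The distinct note names are A, C, E, G, F. Stacked in thirds they read F–A–C–E–G, which is a major ninth chord on F.
With the third (A) in the bass, the chord is in first inversion.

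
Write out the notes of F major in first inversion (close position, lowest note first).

F major is F–A–C. First inversion puts the third (A) in the bass, with the remaining tones above: A, C, F.

A, C, F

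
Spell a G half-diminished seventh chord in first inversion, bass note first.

Bb, Db, F, G

G half-diminished seventh is G–Bb–Db–F. First inversion puts the third (Bb) in the bass, with the remaining tones above: Bb, Db, F, G.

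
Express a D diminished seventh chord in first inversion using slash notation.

Ddim7/F

First inversion of D diminished seventh has the third (F) in the bass. As a slash chord: Ddim7/F.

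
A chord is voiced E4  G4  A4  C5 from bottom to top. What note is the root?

A

The distinct letter names are E, G, A, C. Arranged as a stack of thirds they read A–C–E–G, so A is the root (an A minor seventh chord).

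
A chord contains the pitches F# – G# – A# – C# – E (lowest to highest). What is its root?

F#, G#, A#, C#, E are the tones of an F# dominant ninth chord (F#–A#–C#–E–G#), making F# the root.

F#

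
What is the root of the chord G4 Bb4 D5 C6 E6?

Reordering G, Bb, D, C, E into stacked thirds gives C–E–G–Bb–D; the bottom of that stack, C, is the root.

C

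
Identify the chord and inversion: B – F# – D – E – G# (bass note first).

The pitch classes B, F#, D, E, G# arrange in thirds as E–G#–B–D–F#: an E dominant ninth chord.
B is the fifth of E dominant ninth; fifth in the bass means second inversion.

E dominant ninth, second inversion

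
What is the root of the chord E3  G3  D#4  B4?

E

E, G, D#, B are the tones of an E minor-major seventh chord (E–G–B–D#), making E the root.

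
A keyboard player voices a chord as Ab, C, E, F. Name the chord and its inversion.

F minor-major seventh, first inversion

The pitch classes Ab, C, E, F arrange in thirds as F–Ab–C–E: an F minor-major seventh chord.
Ab is the third of F minor-major seventh; third in the bass means first inversion (figured bass 6/5).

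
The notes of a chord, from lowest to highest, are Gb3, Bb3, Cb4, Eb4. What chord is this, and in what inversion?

Reducing to letter names: Gb, Bb, Cb, Eb. These stack in thirds as Cb–Eb–Gb–Bb — a Cb major seventh chord.
The lowest note is Gb, the fifth of the chord, so this is second inversion (figured bass 4/3).

Cb major seventh, second inversion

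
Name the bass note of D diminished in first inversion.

F

In first inversion the third is lowest. For D diminished (D–F–Ab) that is F.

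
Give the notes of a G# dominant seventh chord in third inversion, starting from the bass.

Spelling G# dominant seventh: G#–B#–D#–F#. In third inversion the seventh is bass, giving F#, G#, B#, D# from the bottom.

F#, G#, B#, D#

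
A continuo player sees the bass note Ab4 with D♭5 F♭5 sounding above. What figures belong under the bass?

6/4

The notes Ab, Db, Fb stack in thirds as Db–Fb–Ab — a Db minor triad. The bass Ab is the fifth, so this is second inversion: figured 6/4.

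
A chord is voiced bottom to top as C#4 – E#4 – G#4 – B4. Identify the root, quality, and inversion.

The distinct note names are C#, E#, G#, B. Stacked in thirds they read C#–E#–G#–B, which is a dominant seventh chord on C#.
The lowest note is C#, the root of the chord, so this is root position (figured bass 7).

C# dominant seventh, root position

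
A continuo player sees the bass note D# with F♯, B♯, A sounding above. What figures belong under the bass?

6/5

The notes D#, F#, B#, A stack in thirds as B#–D#–F#–A — a B# diminished seventh chord. The bass D# is the third, so this is first inversion: figured 6/5.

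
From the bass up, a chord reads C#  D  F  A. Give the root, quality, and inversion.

D minor-major seventh, third inversion

The distinct note names are C#, D, F, A. Stacked in thirds they read D–F–A–C#, which is a minor-major seventh chord on D.
The lowest note is C#, the seventh of the chord, so this is third inversion (figured bass 4/2).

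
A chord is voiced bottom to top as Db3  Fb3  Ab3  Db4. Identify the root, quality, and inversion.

Db minor, root position

Reducing to letter names: Db, Fb, Ab. These stack in thirds as Db–Fb–Ab — a Db minor triad.
The lowest note is Db, the root of the chord, so this is root position (figured bass 5/3).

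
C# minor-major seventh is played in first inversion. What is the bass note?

E

In first inversion the third is lowest. For C# minor-major seventh (C#–E–G#–B#) that is E.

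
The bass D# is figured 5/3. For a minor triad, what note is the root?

D#

The figures 5/3 mean the root of the chord is in the bass. If D# is the root of a minor triad, the root is D# (chord tones D#–F#–A#).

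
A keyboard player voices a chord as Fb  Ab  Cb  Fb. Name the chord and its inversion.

Fb major, root position

The pitch classes Fb, Ab, Cb arrange in thirds as Fb–Ab–Cb: an Fb major triad.
The lowest note is Fb, the root of the chord, so this is root position (figured bass 5/3).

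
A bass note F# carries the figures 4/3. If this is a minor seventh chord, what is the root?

The figures 4/3 mean the fifth of the chord is in the bass. If F# is the fifth of a minor seventh chord, the root is B (chord tones B–D–F#–A).

B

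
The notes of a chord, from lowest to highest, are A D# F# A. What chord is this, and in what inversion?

D# diminished, second inversion

The pitch classes A, D#, F# arrange in thirds as D#–F#–A: a D# diminished triad.
A is the fifth of D# diminished; fifth in the bass means second inversion (figured bass 6/4).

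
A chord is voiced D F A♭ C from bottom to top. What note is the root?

D, F, Ab, C are the tones of a D half-diminished seventh chord (D–F–Ab–C), making D the root.

D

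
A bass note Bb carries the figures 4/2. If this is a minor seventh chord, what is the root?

C

The figures 4/2 mean the seventh of the chord is in the bass. If Bb is the seventh of a minor seventh chord, the root is C (chord tones C–Eb–G–Bb).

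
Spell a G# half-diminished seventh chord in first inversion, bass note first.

B, D, F#, G#

Spelling G# half-diminished seventh: G#–B–D–F#. In first inversion the third is bass, giving B, D, F#, G# from the bottom.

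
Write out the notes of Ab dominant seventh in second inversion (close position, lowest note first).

Eb, Gb, Ab, C

Spelling Ab dominant seventh: Ab–C–Eb–Gb. In second inversion the fifth is bass, giving Eb, Gb, Ab, C from the bottom.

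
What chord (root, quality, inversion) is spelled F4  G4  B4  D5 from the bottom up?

The pitch classes F, G, B, D arrange in thirds as G–B–D–F: a G dominant seventh chord.
The lowest note is F, the seventh of the chord, so this is third inversion (figured bass 4/2).

G dominant seventh, third inversion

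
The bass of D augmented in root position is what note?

D

The root of D augmented (D–F#–A#) is D; that is the bass in root position.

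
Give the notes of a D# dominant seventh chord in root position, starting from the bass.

D#, F##, A#, C#

The chord tones are D#–F##–A#–C#. With the root (D#) lowest for root position: D#, F##, A#, C#.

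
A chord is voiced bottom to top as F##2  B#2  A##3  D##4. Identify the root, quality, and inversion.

B# major seventh, second inversion

The pitch classes F##, B#, A##, D## arrange in thirds as B#–D##–F##–A##: a B# major seventh chord.
F## is the fifth of B# major seventh; fifth in the bass means second inversion (figured bass 4/3).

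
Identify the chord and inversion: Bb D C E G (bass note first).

The distinct note names are Bb, D, C, E, G. Stacked in thirds they read C–E–G–Bb–D, which is a dominant ninth chord on C.
Bb is the seventh of C dominant ninth; seventh in the bass means third inversion.

C dominant ninth, third inversion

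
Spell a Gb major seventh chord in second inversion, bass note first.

Db, F, Gb, Bb

The chord tones are Gb–Bb–Db–F. With the fifth (Db) lowest for second inversion: Db, F, Gb, Bb.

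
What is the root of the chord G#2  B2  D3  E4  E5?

The distinct letter names are G#, B, D, E. Arranged as a stack of thirds they read E–G#–B–D, so E is the root (an E dominant seventh chord).

E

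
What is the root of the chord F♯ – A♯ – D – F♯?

D

Reordering F#, A#, D into stacked thirds gives D–F#–A#; the bottom of that stack, D, is the root.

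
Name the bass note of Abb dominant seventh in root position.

In root position the root is lowest. For Abb dominant seventh (Abb–Cb–Ebb–Gbb) that is Abb.

Abb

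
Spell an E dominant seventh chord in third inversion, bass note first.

Spelling E dominant seventh: E–G#–B–D. In third inversion the seventh is bass, giving D, E, G#, B from the bottom.

D, E, G#, B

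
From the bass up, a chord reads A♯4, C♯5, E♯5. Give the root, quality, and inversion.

A# minor, root position

Reducing to letter names: A#, C#, E#. These stack in thirds as A#–C#–E# — an A# minor triad.
With the root (A#) in the bass, the chord is in root position (figured bass 5/3).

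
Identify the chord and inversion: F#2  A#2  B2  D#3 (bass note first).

The pitch classes F#, A#, B, D# arrange in thirds as B–D#–F#–A#: a B major seventh chord.
The lowest note is F#, the fifth of the chord, so this is second inversion (figured bass 4/3).

B major seventh, second inversion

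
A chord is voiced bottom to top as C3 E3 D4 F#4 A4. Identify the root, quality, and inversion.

The distinct note names are C, E, D, F#, A. Stacked in thirds they read D–F#–A–C–E, which is a dominant ninth chord on D.
The lowest note is C, the seventh of the chord, so this is third inversion.

D dominant ninth, third inversion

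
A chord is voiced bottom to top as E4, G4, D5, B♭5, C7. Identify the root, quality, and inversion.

Reducing to letter names: E, G, D, Bb, C. These stack in thirds as C–E–G–Bb–D — a C dominant ninth chord.
The lowest note is E, the third of the chord, so this is first inversion.

C dominant ninth, first inversion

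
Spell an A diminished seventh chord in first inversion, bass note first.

The chord tones are A–C–Eb–Gb. With the third (C) lowest for first inversion: C, Eb, Gb, A.

C, Eb, Gb, A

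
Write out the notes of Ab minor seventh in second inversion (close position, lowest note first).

The chord tones are Ab–Cb–Eb–Gb. With the fifth (Eb) lowest for second inversion: Eb, Gb, Ab, Cb.

Eb, Gb, Ab, Cb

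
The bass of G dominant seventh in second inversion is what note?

G dominant seventh is G–B–D–F. Second inversion places the fifth in the bass: D.

D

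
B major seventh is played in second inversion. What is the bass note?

B major seventh is B–D#–F#–A#. Second inversion places the fifth in the bass: F#.

F#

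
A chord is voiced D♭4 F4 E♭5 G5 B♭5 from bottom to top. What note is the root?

Eb

Db, F, Eb, G, Bb are the tones of an Eb dominant ninth chord (Eb–G–Bb–Db–F), making Eb the root.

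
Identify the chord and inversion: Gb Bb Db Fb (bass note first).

Gb dominant seventh, root position

The distinct note names are Gb, Bb, Db, Fb. Stacked in thirds they read Gb–Bb–Db–Fb, which is a dominant seventh chord on Gb.
The lowest note is Gb, the root of the chord, so this is root position (figured bass 7).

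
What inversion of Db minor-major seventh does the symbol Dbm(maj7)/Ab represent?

Dbm(maj7)/Ab means Db minor-major seventh with Ab in the bass. Ab is the fifth of Db minor-major seventh (Db–Fb–Ab–C), so this is second inversion.

second inversion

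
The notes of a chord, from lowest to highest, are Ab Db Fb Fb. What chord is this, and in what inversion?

Db minor, second inversion

The distinct note names are Ab, Db, Fb. Stacked in thirds they read Db–Fb–Ab, which is a minor triad on Db.
With the fifth (Ab) in the bass, the chord is in second inversion (figured bass 6/4).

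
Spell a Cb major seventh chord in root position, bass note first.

Cb major seventh is Cb–Eb–Gb–Bb. Root position puts the root (Cb) in the bass, with the remaining tones above: Cb, Eb, Gb, Bb.

Cb, Eb, Gb, Bb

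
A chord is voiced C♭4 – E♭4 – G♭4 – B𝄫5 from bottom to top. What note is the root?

Cb, Eb, Gb, Bbb are the tones of a Cb dominant seventh chord (Cb–Eb–Gb–Bbb), making Cb the root.

Cb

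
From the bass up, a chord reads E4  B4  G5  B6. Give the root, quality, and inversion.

The pitch classes E, B, G arrange in thirds as E–G–B: an E minor triad.
E is the root of E minor; root in the bass means root position (figured bass 5/3).

E minor, root position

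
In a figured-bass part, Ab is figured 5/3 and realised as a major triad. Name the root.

The figures 5/3 mean the root of the chord is in the bass. If Ab is the root of a major triad, the root is Ab (chord tones Ab–C–Eb).

Ab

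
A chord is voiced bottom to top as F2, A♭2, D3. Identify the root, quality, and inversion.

The pitch classes F, Ab, D arrange in thirds as D–F–Ab: a D diminished triad.
The lowest note is F, the third of the chord, so this is first inversion (figured bass 6).

D diminished, first inversion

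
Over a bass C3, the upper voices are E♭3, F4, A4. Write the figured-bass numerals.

4/3

The notes C, Eb, F, A stack in thirds as F–A–C–Eb — an F dominant seventh chord. The bass C is the fifth, so this is second inversion: figured 4/3.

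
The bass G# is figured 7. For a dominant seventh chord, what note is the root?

The figures 7 mean the root of the chord is in the bass. If G# is the root of a dominant seventh chord, the root is G# (chord tones G#–B#–D#–F#).

G#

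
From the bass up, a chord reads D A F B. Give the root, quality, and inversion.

The pitch classes D, A, F, B arrange in thirds as B–D–F–A: a B half-diminished seventh chord.
D is the third of B half-diminished seventh; third in the bass means first inversion (figured bass 6/5).

B half-diminished seventh, first inversion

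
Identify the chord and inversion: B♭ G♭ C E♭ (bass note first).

C half-diminished seventh, third inversion

Reducing to letter names: Bb, Gb, C, Eb. These stack in thirds as C–Eb–Gb–Bb — a C half-diminished seventh chord.
Bb is the seventh of C half-diminished seventh; seventh in the bass means third inversion (figured bass 4/2).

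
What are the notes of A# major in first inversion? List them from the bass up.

C##, E#, A#

A# major is A#–C##–E#. First inversion puts the third (C##) in the bass, with the remaining tones above: C##, E#, A#.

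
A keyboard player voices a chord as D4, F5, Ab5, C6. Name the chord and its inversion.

D half-diminished seventh, root position

The distinct note names are D, F, Ab, C. Stacked in thirds they read D–F–Ab–C, which is a half-diminished seventh chord on D.
D is the root of D half-diminished seventh; root in the bass means root position (figured bass 7).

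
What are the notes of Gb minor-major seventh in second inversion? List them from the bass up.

Db, F, Gb, Bbb

The chord tones are Gb–Bbb–Db–F. With the fifth (Db) lowest for second inversion: Db, F, Gb, Bbb.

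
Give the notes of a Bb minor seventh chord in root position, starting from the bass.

Bb minor seventh is Bb–Db–F–Ab. Root position puts the root (Bb) in the bass, with the remaining tones above: Bb, Db, F, Ab.

Bb, Db, F, Ab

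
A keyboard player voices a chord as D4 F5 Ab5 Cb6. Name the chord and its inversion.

The distinct note names are D, F, Ab, Cb. Stacked in thirds they read D–F–Ab–Cb, which is a diminished seventh chord on D.
With the root (D) in the bass, the chord is in root position (figured bass 7).

D diminished seventh, root position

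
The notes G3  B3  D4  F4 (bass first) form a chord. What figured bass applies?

The notes G, B, D, F stack in thirds as G–B–D–F — a G dominant seventh chord. The bass G is the root, so this is root position: figured 7.

7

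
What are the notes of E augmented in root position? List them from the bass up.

E, G#, B#

The chord tones are E–G#–B#. With the root (E) lowest for root position: E, G#, B#.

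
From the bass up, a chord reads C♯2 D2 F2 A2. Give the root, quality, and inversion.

The pitch classes C#, D, F, A arrange in thirds as D–F–A–C#: a D minor-major seventh chord.
With the seventh (C#) in the bass, the chord is in third inversion (figured bass 4/2).

D minor-major seventh, third inversion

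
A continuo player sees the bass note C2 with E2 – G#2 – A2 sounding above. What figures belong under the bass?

6/5

The notes C, E, G#, A stack in thirds as A–C–E–G# — an A minor-major seventh chord. The bass C is the third, so this is first inversion: figured 6/5.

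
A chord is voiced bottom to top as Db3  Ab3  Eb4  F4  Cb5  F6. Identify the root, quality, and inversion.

Reducing to letter names: Db, Ab, Eb, F, Cb. These stack in thirds as Db–F–Ab–Cb–Eb — a Db dominant ninth chord.
The lowest note is Db, the root of the chord, so this is root position.

Db dominant ninth, root position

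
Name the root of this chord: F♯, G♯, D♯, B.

G#

The distinct letter names are F#, G#, D#, B. Arranged as a stack of thirds they read G#–B–D#–F#, so G# is the root (a G# minor seventh chord).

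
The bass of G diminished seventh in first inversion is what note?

Bb

In first inversion the third is lowest. For G diminished seventh (G–Bb–Db–Fb) that is Bb.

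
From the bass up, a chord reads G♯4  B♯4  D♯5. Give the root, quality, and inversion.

The pitch classes G#, B#, D# arrange in thirds as G#–B#–D#: a G# major triad.
With the root (G#) in the bass, the chord is in root position (figured bass 5/3).

G# major, root position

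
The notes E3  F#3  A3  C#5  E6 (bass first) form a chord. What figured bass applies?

The notes E, F#, A, C# stack in thirds as F#–A–C#–E — an F# minor seventh chord. The bass E is the seventh, so this is third inversion: figured 4/2.

4/2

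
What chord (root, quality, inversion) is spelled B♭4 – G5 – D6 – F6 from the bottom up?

The pitch classes Bb, G, D, F arrange in thirds as G–Bb–D–F: a G minor seventh chord.
With the third (Bb) in the bass, the chord is in first inversion (figured bass 6/5).

G minor seventh, first inversion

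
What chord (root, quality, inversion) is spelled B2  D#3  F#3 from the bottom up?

Reducing to letter names: B, D#, F#. These stack in thirds as B–D#–F# — a B major triad.
The lowest note is B, the root of the chord, so this is root position (figured bass 5/3).

B major, root position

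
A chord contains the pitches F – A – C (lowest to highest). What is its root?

Reordering F, A, C into stacked thirds gives F–A–C; the bottom of that stack, F, is the root.

F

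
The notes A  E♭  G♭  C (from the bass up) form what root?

A, Eb, Gb, C are the tones of an A diminished seventh chord (A–C–Eb–Gb), making A the root.

A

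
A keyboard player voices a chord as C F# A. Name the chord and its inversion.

Reducing to letter names: C, F#, A. These stack in thirds as F#–A–C — an F# diminished triad.
C is the fifth of F# diminished; fifth in the bass means second inversion (figured bass 6/4).

F# diminished, second inversion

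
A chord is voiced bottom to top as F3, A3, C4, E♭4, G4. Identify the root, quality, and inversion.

F dominant ninth, root position

Reducing to letter names: F, A, C, Eb, G. These stack in thirds as F–A–C–Eb–G — an F dominant ninth chord.
F is the root of F dominant ninth; root in the bass means root position.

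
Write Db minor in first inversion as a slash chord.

First inversion of Db minor has the third (Fb) in the bass. As a slash chord: Dbm/Fb.

Dbm/Fb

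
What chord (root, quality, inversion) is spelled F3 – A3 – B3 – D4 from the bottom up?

The pitch classes F, A, B, D arrange in thirds as B–D–F–A: a B half-diminished seventh chord.
F is the fifth of B half-diminished seventh; fifth in the bass means second inversion (figured bass 4/3).

B half-diminished seventh, second inversion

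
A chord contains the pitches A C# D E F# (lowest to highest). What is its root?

A, C#, D, E, F# are the tones of a D major ninth chord (D–F#–A–C#–E), making D the root.

D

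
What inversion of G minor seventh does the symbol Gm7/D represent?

Gm7/D means G minor seventh with D in the bass. D is the fifth of G minor seventh (G–Bb–D–F), so this is second inversion.

second inversion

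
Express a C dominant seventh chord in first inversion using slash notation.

First inversion of C dominant seventh has the third (E) in the bass. As a slash chord: C7/E.

C7/E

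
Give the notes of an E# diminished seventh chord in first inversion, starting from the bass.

The chord tones are E#–G#–B–D. With the third (G#) lowest for first inversion: G#, B, D, E#.

G#, B, D, E#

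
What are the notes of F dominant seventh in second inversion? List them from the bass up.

C, Eb, F, A

F dominant seventh is F–A–C–Eb. Second inversion puts the fifth (C) in the bass, with the remaining tones above: C, Eb, F, A.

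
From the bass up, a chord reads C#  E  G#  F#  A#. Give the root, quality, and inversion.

F# dominant ninth, second inversion

The distinct note names are C#, E, G#, F#, A#. Stacked in thirds they read F#–A#–C#–E–G#, which is a dominant ninth chord on F#.
C# is the fifth of F# dominant ninth; fifth in the bass means second inversion.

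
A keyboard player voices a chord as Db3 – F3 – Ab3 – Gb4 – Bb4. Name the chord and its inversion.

The pitch classes Db, F, Ab, Gb, Bb arrange in thirds as Gb–Bb–Db–F–Ab: a Gb major ninth chord.
The lowest note is Db, the fifth of the chord, so this is second inversion.

Gb major ninth, second inversion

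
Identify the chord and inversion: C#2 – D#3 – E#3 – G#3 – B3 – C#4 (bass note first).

The distinct note names are C#, D#, E#, G#, B. Stacked in thirds they read C#–E#–G#–B–D#, which is a dominant ninth chord on C#.
With the root (C#) in the bass, the chord is in root position.

C# dominant ninth, root position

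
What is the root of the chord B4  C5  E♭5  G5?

The distinct letter names are B, C, Eb, G. Arranged as a stack of thirds they read C–Eb–G–B, so C is the root (a C minor-major seventh chord).

C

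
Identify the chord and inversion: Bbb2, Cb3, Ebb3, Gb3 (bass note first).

Reducing to letter names: Bbb, Cb, Ebb, Gb. These stack in thirds as Cb–Ebb–Gb–Bbb — a Cb minor seventh chord.
With the seventh (Bbb) in the bass, the chord is in third inversion (figured bass 4/2).

Cb minor seventh, third inversion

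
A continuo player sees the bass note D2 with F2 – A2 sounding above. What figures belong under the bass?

5/3

The notes D, F, A stack in thirds as D–F–A — a D minor triad. The bass D is the root, so this is root position: figured 5/3.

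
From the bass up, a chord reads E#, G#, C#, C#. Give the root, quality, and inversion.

The pitch classes E#, G#, C# arrange in thirds as C#–E#–G#: a C# major triad.
E# is the third of C# major; third in the bass means first inversion (figured bass 6).

C# major, first inversion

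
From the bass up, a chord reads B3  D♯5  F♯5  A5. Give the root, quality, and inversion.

The pitch classes B, D#, F#, A arrange in thirds as B–D#–F#–A: a B dominant seventh chord.
The lowest note is B, the root of the chord, so this is root position (figured bass 7).

B dominant seventh, root position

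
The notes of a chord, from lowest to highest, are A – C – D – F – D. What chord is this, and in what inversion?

The pitch classes A, C, D, F arrange in thirds as D–F–A–C: a D minor seventh chord.
The lowest note is A, the fifth of the chord, so this is second inversion (figured bass 4/3).

D minor seventh, second inversion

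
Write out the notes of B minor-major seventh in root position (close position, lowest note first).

B, D, F#, A#

B minor-major seventh is B–D–F#–A#. Root position puts the root (B) in the bass, with the remaining tones above: B, D, F#, A#.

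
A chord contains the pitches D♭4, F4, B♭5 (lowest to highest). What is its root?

Bb

Reordering Db, F, Bb into stacked thirds gives Bb–Db–F; the bottom of that stack, Bb, is the root.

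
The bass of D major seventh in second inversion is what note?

A

D major seventh is D–F#–A–C#. Second inversion places the fifth in the bass: A.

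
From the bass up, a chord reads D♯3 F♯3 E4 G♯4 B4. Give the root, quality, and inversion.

E major ninth, third inversion

The pitch classes D#, F#, E, G#, B arrange in thirds as E–G#–B–D#–F#: an E major ninth chord.
With the seventh (D#) in the bass, the chord is in third inversion.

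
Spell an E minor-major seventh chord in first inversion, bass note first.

G, B, D#, E

Spelling E minor-major seventh: E–G–B–D#. In first inversion the third is bass, giving G, B, D#, E from the bottom.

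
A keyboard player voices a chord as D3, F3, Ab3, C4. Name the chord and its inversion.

D half-diminished seventh, root position

The distinct note names are D, F, Ab, C. Stacked in thirds they read D–F–Ab–C, which is a half-diminished seventh chord on D.
With the root (D) in the bass, the chord is in root position (figured bass 7).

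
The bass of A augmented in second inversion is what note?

In second inversion the fifth is lowest. For A augmented (A–C#–E#) that is E#.

E#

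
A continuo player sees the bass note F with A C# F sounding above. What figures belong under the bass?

5/3

The notes F, A, C# stack in thirds as F–A–C# — an F augmented triad. The bass F is the root, so this is root position: figured 5/3.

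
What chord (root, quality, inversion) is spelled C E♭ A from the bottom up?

The pitch classes C, Eb, A arrange in thirds as A–C–Eb: an A diminished triad.
With the third (C) in the bass, the chord is in first inversion (figured bass 6).

A diminished, first inversion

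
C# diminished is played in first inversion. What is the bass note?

E

C# diminished is C#–E–G. First inversion places the third in the bass: E.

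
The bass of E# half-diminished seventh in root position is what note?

E# half-diminished seventh is E#–G#–B–D#. Root position places the root in the bass: E#.

E#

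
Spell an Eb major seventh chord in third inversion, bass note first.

D, Eb, G, Bb

Eb major seventh is Eb–G–Bb–D. Third inversion puts the seventh (D) in the bass, with the remaining tones above: D, Eb, G, Bb.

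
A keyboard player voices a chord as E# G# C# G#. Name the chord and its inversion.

C# major, first inversion

The distinct note names are E#, G#, C#. Stacked in thirds they read C#–E#–G#, which is a major triad on C#.
E# is the third of C# major; third in the bass means first inversion (figured bass 6).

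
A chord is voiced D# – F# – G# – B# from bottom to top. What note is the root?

G#

The distinct letter names are D#, F#, G#, B#. Arranged as a stack of thirds they read G#–B#–D#–F#, so G# is the root (a G# dominant seventh chord).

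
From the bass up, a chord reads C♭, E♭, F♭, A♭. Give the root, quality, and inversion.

Fb major seventh, second inversion

The pitch classes Cb, Eb, Fb, Ab arrange in thirds as Fb–Ab–Cb–Eb: an Fb major seventh chord.
The lowest note is Cb, the fifth of the chord, so this is second inversion (figured bass 4/3).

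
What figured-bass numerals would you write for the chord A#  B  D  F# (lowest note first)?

The notes A#, B, D, F# stack in thirds as B–D–F#–A# — a B minor-major seventh chord. The bass A# is the seventh, so this is third inversion: figured 4/2.

4/2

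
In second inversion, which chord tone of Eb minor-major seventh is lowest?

Bb

The fifth of Eb minor-major seventh (Eb–Gb–Bb–D) is Bb; that is the bass in second inversion.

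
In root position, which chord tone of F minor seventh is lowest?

F minor seventh is F–Ab–C–Eb. Root position places the root in the bass: F.

F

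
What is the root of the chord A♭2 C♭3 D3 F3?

The distinct letter names are Ab, Cb, D, F. Arranged as a stack of thirds they read D–F–Ab–Cb, so D is the root (a D diminished seventh chord).

D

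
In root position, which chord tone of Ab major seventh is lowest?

Ab major seventh is Ab–C–Eb–G. Root position places the root in the bass: Ab.

Ab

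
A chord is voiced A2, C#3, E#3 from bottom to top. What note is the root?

Reordering A, C#, E# into stacked thirds gives A–C#–E#; the bottom of that stack, A, is the root.

A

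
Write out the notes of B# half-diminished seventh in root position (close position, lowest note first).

B#, D#, F#, A#

The chord tones are B#–D#–F#–A#. With the root (B#) lowest for root position: B#, D#, F#, A#.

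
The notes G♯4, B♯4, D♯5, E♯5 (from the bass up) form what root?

E#

Reordering G#, B#, D#, E# into stacked thirds gives E#–G#–B#–D#; the bottom of that stack, E#, is the root.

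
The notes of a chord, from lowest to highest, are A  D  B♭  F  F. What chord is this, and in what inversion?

Bb major seventh, third inversion

Reducing to letter names: A, D, Bb, F. These stack in thirds as Bb–D–F–A — a Bb major seventh chord.
The lowest note is A, the seventh of the chord, so this is third inversion (figured bass 4/2).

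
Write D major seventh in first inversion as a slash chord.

Dmaj7/F#

First inversion of D major seventh has the third (F#) in the bass. As a slash chord: Dmaj7/F#.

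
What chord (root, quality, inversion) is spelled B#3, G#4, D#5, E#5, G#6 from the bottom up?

E# minor seventh, second inversion

The pitch classes B#, G#, D#, E# arrange in thirds as E#–G#–B#–D#: an E# minor seventh chord.
B# is the fifth of E# minor seventh; fifth in the bass means second inversion (figured bass 4/3).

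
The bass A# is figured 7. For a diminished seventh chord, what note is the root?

The figures 7 mean the root of the chord is in the bass. If A# is the root of a diminished seventh chord, the root is A# (chord tones A#–C#–E–G).

A#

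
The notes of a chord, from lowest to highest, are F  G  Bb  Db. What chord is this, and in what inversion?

G half-diminished seventh, third inversion

The distinct note names are F, G, Bb, Db. Stacked in thirds they read G–Bb–Db–F, which is a half-diminished seventh chord on G.
The lowest note is F, the seventh of the chord, so this is third inversion (figured bass 4/2).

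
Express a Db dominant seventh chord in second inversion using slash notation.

Second inversion of Db dominant seventh has the fifth (Ab) in the bass. As a slash chord: Db7/Ab.

Db7/Ab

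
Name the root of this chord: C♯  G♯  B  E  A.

The distinct letter names are C#, G#, B, E, A. Arranged as a stack of thirds they read A–C#–E–G#–B, so A is the root (an A major ninth chord).

A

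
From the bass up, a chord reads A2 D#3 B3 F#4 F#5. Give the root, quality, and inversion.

The distinct note names are A, D#, B, F#. Stacked in thirds they read B–D#–F#–A, which is a dominant seventh chord on B.
A is the seventh of B dominant seventh; seventh in the bass means third inversion (figured bass 4/2).

B dominant seventh, third inversion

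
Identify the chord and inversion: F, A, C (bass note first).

The distinct note names are F, A, C. Stacked in thirds they read F–A–C, which is a major triad on F.
With the root (F) in the bass, the chord is in root position (figured bass 5/3).

F major, root position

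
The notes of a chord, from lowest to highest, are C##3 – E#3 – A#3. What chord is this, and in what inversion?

The distinct note names are C##, E#, A#. Stacked in thirds they read A#–C##–E#, which is a major triad on A#.
The lowest note is C##, the third of the chord, so this is first inversion (figured bass 6).

A# major, first inversion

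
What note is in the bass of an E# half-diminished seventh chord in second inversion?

B

E# half-diminished seventh is E#–G#–B–D#. Second inversion places the fifth in the bass: B.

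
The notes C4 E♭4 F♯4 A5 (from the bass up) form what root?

F#

C, Eb, F#, A are the tones of an F# diminished seventh chord (F#–A–C–Eb), making F# the root.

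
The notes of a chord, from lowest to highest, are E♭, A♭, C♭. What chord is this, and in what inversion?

The distinct note names are Eb, Ab, Cb. Stacked in thirds they read Ab–Cb–Eb, which is a minor triad on Ab.
The lowest note is Eb, the fifth of the chord, so this is second inversion (figured bass 6/4).

Ab minor, second inversion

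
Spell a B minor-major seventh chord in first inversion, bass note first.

The chord tones are B–D–F#–A#. With the third (D) lowest for first inversion: D, F#, A#, B.

D, F#, A#, B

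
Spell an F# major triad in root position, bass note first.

F#, A#, C#

The chord tones are F#–A#–C#. With the root (F#) lowest for root position: F#, A#, C#.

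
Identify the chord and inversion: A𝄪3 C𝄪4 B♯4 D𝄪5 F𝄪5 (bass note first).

The pitch classes A##, C##, B#, D##, F## arrange in thirds as B#–D##–F##–A##–C##: a B# major ninth chord.
A## is the seventh of B# major ninth; seventh in the bass means third inversion.

B# major ninth, third inversion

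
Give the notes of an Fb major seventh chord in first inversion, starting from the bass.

Ab, Cb, Eb, Fb

Spelling Fb major seventh: Fb–Ab–Cb–Eb. In first inversion the third is bass, giving Ab, Cb, Eb, Fb from the bottom.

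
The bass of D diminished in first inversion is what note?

F

In first inversion the third is lowest. For D diminished (D–F–Ab) that is F.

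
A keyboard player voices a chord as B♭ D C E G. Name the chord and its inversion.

C dominant ninth, third inversion

The distinct note names are Bb, D, C, E, G. Stacked in thirds they read C–E–G–Bb–D, which is a dominant ninth chord on C.
The lowest note is Bb, the seventh of the chord, so this is third inversion.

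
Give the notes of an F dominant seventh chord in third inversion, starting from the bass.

The chord tones are F–A–C–Eb. With the seventh (Eb) lowest for third inversion: Eb, F, A, C.

Eb, F, A, C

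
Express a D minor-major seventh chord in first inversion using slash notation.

Dm(maj7)/F

First inversion of D minor-major seventh has the third (F) in the bass. As a slash chord: Dm(maj7)/F.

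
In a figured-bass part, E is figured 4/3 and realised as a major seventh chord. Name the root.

A

The figures 4/3 mean the fifth of the chord is in the bass. If E is the fifth of a major seventh chord, the root is A (chord tones A–C#–E–G#).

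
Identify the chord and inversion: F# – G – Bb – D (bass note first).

G minor-major seventh, third inversion

The distinct note names are F#, G, Bb, D. Stacked in thirds they read G–Bb–D–F#, which is a minor-major seventh chord on G.
With the seventh (F#) in the bass, the chord is in third inversion (figured bass 4/2).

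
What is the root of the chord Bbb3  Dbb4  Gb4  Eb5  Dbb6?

Eb

The distinct letter names are Bbb, Dbb, Gb, Eb. Arranged as a stack of thirds they read Eb–Gb–Bbb–Dbb, so Eb is the root (an Eb diminished seventh chord).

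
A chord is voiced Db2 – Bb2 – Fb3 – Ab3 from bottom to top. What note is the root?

The distinct letter names are Db, Bb, Fb, Ab. Arranged as a stack of thirds they read Bb–Db–Fb–Ab, so Bb is the root (a Bb half-diminished seventh chord).

Bb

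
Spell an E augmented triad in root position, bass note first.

E augmented is E–G#–B#. Root position puts the root (E) in the bass, with the remaining tones above: E, G#, B#.

E, G#, B#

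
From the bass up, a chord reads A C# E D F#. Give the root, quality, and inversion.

The pitch classes A, C#, E, D, F# arrange in thirds as D–F#–A–C#–E: a D major ninth chord.
A is the fifth of D major ninth; fifth in the bass means second inversion.

D major ninth, second inversion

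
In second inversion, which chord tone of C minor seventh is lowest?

G

C minor seventh is C–Eb–G–Bb. Second inversion places the fifth in the bass: G.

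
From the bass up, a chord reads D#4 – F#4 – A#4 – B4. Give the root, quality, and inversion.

B major seventh, first inversion

Reducing to letter names: D#, F#, A#, B. These stack in thirds as B–D#–F#–A# — a B major seventh chord.
With the third (D#) in the bass, the chord is in first inversion (figured bass 6/5).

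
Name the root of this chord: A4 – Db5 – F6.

Db

A, Db, F are the tones of a Db augmented triad (Db–F–A), making Db the root.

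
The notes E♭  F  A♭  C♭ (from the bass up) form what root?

Eb, F, Ab, Cb are the tones of an F half-diminished seventh chord (F–Ab–Cb–Eb), making F the root.

F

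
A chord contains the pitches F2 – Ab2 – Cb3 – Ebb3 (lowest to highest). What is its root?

F, Ab, Cb, Ebb are the tones of an F diminished seventh chord (F–Ab–Cb–Ebb), making F the root.

F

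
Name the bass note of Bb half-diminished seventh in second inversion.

In second inversion the fifth is lowest. For Bb half-diminished seventh (Bb–Db–Fb–Ab) that is Fb.

Fb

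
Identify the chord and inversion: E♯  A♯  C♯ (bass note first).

A# minor, second inversion

Reducing to letter names: E#, A#, C#. These stack in thirds as A#–C#–E# — an A# minor triad.
The lowest note is E#, the fifth of the chord, so this is second inversion (figured bass 6/4).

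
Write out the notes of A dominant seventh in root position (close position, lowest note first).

Spelling A dominant seventh: A–C#–E–G. In root position the root is bass, giving A, C#, E, G from the bottom.

A, C#, E, G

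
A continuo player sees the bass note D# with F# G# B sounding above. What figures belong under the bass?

4/3

The notes D#, F#, G#, B stack in thirds as G#–B–D#–F# — a G# minor seventh chord. The bass D# is the fifth, so this is second inversion: figured 4/3.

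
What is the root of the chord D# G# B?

G#

D#, G#, B are the tones of a G# minor triad (G#–B–D#), making G# the root.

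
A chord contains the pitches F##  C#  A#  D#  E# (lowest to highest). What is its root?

Reordering F##, C#, A#, D#, E# into stacked thirds gives D#–F##–A#–C#–E#; the bottom of that stack, D#, is the root.

D#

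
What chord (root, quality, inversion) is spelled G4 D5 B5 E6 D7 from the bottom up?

Reducing to letter names: G, D, B, E. These stack in thirds as E–G–B–D — an E minor seventh chord.
With the third (G) in the bass, the chord is in first inversion (figured bass 6/5).

E minor seventh, first inversion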